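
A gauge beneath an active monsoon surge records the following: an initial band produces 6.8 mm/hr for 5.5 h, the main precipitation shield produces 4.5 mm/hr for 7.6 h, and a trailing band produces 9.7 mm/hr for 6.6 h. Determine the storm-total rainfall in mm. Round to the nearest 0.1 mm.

total ≈ 135.6 mm

Total = Σ Rᵢ Δtᵢ = 6.8 × 5.5 + 4.5 × 7.6 + 9.7 × 6.6
      = 37.4 + 34.2 + 64.02 = 135.6 mm.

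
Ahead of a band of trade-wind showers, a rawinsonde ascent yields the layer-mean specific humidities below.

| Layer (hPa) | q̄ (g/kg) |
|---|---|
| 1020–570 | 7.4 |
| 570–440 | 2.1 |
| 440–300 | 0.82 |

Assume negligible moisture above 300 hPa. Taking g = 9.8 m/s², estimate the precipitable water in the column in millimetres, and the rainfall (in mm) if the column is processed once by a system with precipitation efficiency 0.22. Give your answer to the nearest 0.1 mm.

PW ≈ 37.9 mm; rainfall ≈ 8.3 mm

Precipitable water is the column-integrated vapour mass per unit area: PW = (1/g) Σ q̄ Δp, with q in kg/kg and Δp in Pa (1 kg/m² of water = 1 mm).
Layer 1020–570 hPa: Δp = 450 hPa = 45000 Pa, q̄ = 0.0074 kg/kg → 0.0074 × 45000 / 9.8 = 33.98 mm
Layer 570–440 hPa: Δp = 130 hPa = 13000 Pa, q̄ = 0.0021 kg/kg → 0.0021 × 13000 / 9.8 = 2.79 mm
Layer 440–300 hPa: Δp = 140 hPa = 14000 Pa, q̄ = 0.00082 kg/kg → 0.00082 × 14000 / 9.8 = 1.17 mm
PW = 33.98 + 2.79 + 1.17 = 37.94 ≈ 37.9 mm.
Rainfall = ε × PW = 0.22 × 37.9 = 8.3 mm.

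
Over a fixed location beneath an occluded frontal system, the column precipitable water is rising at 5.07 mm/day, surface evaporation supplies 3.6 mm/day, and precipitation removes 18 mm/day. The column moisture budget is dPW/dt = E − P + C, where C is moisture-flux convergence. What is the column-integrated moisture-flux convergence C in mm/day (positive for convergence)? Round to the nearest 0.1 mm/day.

dPW/dt = +5.07 mm/day.
C = dPW/dt − E + P = (+5.07) − 3.6 + 18 = 19.5 mm/day.

C ≈ 19.5 mm/day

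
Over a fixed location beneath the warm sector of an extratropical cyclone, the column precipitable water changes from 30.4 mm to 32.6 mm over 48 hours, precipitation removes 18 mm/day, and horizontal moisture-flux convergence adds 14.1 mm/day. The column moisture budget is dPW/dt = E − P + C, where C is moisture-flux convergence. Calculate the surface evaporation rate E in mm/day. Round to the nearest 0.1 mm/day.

E ≈ 5.0 mm/day

dPW/dt = (32.6 − 30.4) mm / (48/24 day) = +1.100 mm/day.
E = dPW/dt + P − C = (+1.100) + 18 − (14.1) = 5.0 mm/day.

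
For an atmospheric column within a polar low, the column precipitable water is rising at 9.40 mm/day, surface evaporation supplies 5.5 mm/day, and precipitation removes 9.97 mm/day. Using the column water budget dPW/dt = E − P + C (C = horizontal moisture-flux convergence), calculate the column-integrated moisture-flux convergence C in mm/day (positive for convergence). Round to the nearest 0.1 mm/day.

dPW/dt = +9.40 mm/day.
C = dPW/dt − E + P = (+9.40) − 5.5 + 9.97 = 13.9 mm/day.

C ≈ 13.9 mm/day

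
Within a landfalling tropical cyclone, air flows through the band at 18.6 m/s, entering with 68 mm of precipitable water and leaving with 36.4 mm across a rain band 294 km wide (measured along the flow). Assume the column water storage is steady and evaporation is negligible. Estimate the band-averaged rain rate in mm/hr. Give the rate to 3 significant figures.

R ≈ 7.20 mm/hr

Column moisture flux per unit crosswind length is F = V × PW.
Inflow: F_in = 18.6 × 68 = 1264.8 mm·m/s
Outflow: F_out = 18.6 × 36.4 = 677.04 mm·m/s
Steady-state rate R = (F_in − F_out)/L = (1264.8 − 677.04) / 294000 m = 1.999e-03 mm/s.
R = 1.999e-03 × 3600 = 7.20 mm/hr.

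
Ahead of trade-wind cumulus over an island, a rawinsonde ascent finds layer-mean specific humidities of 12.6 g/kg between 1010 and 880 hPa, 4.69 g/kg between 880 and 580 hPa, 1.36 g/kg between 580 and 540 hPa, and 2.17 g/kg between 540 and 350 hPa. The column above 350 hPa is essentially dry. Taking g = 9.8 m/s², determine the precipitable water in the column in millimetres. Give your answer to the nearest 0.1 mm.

Precipitable water is the column-integrated vapour mass per unit area: PW = (1/g) Σ q̄ Δp, with q in kg/kg and Δp in Pa (1 kg/m² of water = 1 mm).
Layer 1010–880 hPa: Δp = 130 hPa = 13000 Pa, q̄ = 0.0126 kg/kg → 0.0126 × 13000 / 9.8 = 16.71 mm
Layer 880–580 hPa: Δp = 300 hPa = 30000 Pa, q̄ = 0.00469 kg/kg → 0.00469 × 30000 / 9.8 = 14.36 mm
Layer 580–540 hPa: Δp = 40 hPa = 4000 Pa, q̄ = 0.00136 kg/kg → 0.00136 × 4000 / 9.8 = 0.56 mm
Layer 540–350 hPa: Δp = 190 hPa = 19000 Pa, q̄ = 0.00217 kg/kg → 0.00217 × 19000 / 9.8 = 4.21 mm
PW = 16.71 + 14.36 + 0.56 + 4.21 = 35.84 ≈ 35.8 mm.

PW ≈ 35.8 mm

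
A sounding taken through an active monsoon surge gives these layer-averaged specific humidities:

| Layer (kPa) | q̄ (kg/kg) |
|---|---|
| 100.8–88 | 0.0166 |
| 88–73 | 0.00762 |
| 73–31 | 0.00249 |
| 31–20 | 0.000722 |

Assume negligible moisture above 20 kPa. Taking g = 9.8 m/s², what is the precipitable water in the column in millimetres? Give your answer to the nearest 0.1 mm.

Precipitable water is the column-integrated vapour mass per unit area: PW = (1/g) Σ q̄ Δp, with q in kg/kg and Δp in Pa (1 kg/m² of water = 1 mm).
Layer 100.8–88 kPa: Δp = 128 hPa = 12800 Pa, q̄ = 0.0166 kg/kg → 0.0166 × 12800 / 9.8 = 21.68 mm
Layer 88–73 kPa: Δp = 150 hPa = 15000 Pa, q̄ = 0.00762 kg/kg → 0.00762 × 15000 / 9.8 = 11.66 mm
Layer 73–31 kPa: Δp = 420 hPa = 42000 Pa, q̄ = 0.00249 kg/kg → 0.00249 × 42000 / 9.8 = 10.67 mm
Layer 31–20 kPa: Δp = 110 hPa = 11000 Pa, q̄ = 0.000722 kg/kg → 0.000722 × 11000 / 9.8 = 0.81 mm
PW = 21.68 + 11.66 + 10.67 + 0.81 = 44.82 ≈ 44.8 mm.

PW ≈ 44.8 mm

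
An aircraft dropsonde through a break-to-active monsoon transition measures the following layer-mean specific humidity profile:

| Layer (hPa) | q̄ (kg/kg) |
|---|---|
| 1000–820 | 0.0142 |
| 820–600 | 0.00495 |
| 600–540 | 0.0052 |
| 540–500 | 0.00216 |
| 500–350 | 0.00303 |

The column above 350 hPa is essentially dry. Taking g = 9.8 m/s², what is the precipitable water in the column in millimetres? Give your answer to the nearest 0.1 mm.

PW ≈ 45.9 mm

Precipitable water is the column-integrated vapour mass per unit area: PW = (1/g) Σ q̄ Δp, with q in kg/kg and Δp in Pa (1 kg/m² of water = 1 mm).
Layer 1000–820 hPa: Δp = 180 hPa = 18000 Pa, q̄ = 0.0142 kg/kg → 0.0142 × 18000 / 9.8 = 26.08 mm
Layer 820–600 hPa: Δp = 220 hPa = 22000 Pa, q̄ = 0.00495 kg/kg → 0.00495 × 22000 / 9.8 = 11.11 mm
Layer 600–540 hPa: Δp = 60 hPa = 6000 Pa, q̄ = 0.0052 kg/kg → 0.0052 × 6000 / 9.8 = 3.18 mm
Layer 540–500 hPa: Δp = 40 hPa = 4000 Pa, q̄ = 0.00216 kg/kg → 0.00216 × 4000 / 9.8 = 0.88 mm
Layer 500–350 hPa: Δp = 150 hPa = 15000 Pa, q̄ = 0.00303 kg/kg → 0.00303 × 15000 / 9.8 = 4.64 mm
PW = 26.08 + 11.11 + 3.18 + 0.88 + 4.64 = 45.89 ≈ 45.9 mm.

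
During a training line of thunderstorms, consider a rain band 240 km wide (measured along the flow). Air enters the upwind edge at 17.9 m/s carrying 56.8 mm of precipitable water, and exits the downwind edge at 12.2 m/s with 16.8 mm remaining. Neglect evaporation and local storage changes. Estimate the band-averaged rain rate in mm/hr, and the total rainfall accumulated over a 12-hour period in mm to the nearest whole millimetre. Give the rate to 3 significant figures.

Column moisture flux per unit crosswind length is F = V × PW.
Inflow: F_in = 17.9 × 56.8 = 1016.72 mm·m/s
Outflow: F_out = 12.2 × 16.8 = 204.96 mm·m/s
Steady-state rate R = (F_in − F_out)/L = (1016.72 − 204.96) / 240000 m = 3.382e-03 mm/s.
R = 3.382e-03 × 3600 = 12.2 mm/hr.
Over 12 h: total = 12.2 × 12 = 146.4 ≈ 146 mm.

R ≈ 12.2 mm/hr; total ≈ 146 mm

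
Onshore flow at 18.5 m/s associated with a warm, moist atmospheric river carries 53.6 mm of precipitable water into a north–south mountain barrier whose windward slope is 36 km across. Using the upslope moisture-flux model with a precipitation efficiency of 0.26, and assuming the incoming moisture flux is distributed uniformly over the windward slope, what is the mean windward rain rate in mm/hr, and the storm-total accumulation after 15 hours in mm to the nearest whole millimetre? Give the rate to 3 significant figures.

Incoming column moisture flux per unit ridge length: F = V × PW = 18.5 × 53.6 = 991.6 mm·m/s.
Spread over the 36 km slope with efficiency ε = 0.26: R = ε·F/W = 0.26 × 991.6 / 36000 m = 7.162e-03 mm/s.
R = 7.162e-03 × 3600 = 25.8 mm/hr.
Over 15 h: total = 25.8 × 15 = 387 mm.

R ≈ 25.8 mm/hr; total ≈ 387 mm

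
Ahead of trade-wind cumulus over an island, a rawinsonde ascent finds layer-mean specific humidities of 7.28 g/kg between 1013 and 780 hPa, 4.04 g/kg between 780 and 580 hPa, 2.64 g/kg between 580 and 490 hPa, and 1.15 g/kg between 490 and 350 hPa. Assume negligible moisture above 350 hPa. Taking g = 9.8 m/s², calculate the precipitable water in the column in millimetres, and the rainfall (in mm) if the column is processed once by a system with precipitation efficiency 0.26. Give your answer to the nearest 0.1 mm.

Precipitable water is the column-integrated vapour mass per unit area: PW = (1/g) Σ q̄ Δp, with q in kg/kg and Δp in Pa (1 kg/m² of water = 1 mm).
Layer 1013–780 hPa: Δp = 233 hPa = 23300 Pa, q̄ = 0.00728 kg/kg → 0.00728 × 23300 / 9.8 = 17.31 mm
Layer 780–580 hPa: Δp = 200 hPa = 20000 Pa, q̄ = 0.00404 kg/kg → 0.00404 × 20000 / 9.8 = 8.24 mm
Layer 580–490 hPa: Δp = 90 hPa = 9000 Pa, q̄ = 0.00264 kg/kg → 0.00264 × 9000 / 9.8 = 2.42 mm
Layer 490–350 hPa: Δp = 140 hPa = 14000 Pa, q̄ = 0.00115 kg/kg → 0.00115 × 14000 / 9.8 = 1.64 mm
PW = 17.31 + 8.24 + 2.42 + 1.64 = 29.61 ≈ 29.6 mm.
Rainfall = ε × PW = 0.26 × 29.6 = 7.7 mm.

PW ≈ 29.6 mm; rainfall ≈ 7.7 mm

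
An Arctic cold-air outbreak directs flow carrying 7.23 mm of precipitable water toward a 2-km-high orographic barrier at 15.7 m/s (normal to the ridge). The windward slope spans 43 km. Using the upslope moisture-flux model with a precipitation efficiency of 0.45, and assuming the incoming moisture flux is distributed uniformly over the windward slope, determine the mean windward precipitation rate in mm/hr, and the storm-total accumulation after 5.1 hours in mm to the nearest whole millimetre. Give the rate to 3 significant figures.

R ≈ 4.28 mm/hr; total ≈ 22 mm

Incoming column moisture flux per unit ridge length: F = V × PW = 15.7 × 7.23 = 113.511 mm·m/s.
Spread over the 43 km slope with efficiency ε = 0.45: R = ε·F/W = 0.45 × 113.511 / 43000 m = 1.188e-03 mm/s.
R = 1.188e-03 × 3600 = 4.28 mm/hr.
Over 5.1 h: total = 4.28 × 5.1 = 21.828 ≈ 22 mm.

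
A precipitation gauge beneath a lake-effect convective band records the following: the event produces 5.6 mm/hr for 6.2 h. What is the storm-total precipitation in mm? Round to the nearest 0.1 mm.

total ≈ 34.7 mm

Total = Σ Rᵢ Δtᵢ = 5.6 × 6.2
      = 34.72 = 34.7 mm.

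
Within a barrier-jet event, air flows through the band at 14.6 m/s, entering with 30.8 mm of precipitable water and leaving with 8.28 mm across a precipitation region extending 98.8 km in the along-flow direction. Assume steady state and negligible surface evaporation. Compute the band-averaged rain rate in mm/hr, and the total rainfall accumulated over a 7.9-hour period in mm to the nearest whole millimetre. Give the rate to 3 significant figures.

Column moisture flux per unit crosswind length is F = V × PW.
Inflow: F_in = 14.6 × 30.8 = 449.68 mm·m/s
Outflow: F_out = 14.6 × 8.28 = 120.888 mm·m/s
Steady-state rate R = (F_in − F_out)/L = (449.68 − 120.888) / 98800 m = 3.328e-03 mm/s.
R = 3.328e-03 × 3600 = 12.0 mm/hr.
Over 7.9 h: total = 12.0 × 7.9 = 94.8 ≈ 95 mm.

R ≈ 12.0 mm/hr; total ≈ 95 mm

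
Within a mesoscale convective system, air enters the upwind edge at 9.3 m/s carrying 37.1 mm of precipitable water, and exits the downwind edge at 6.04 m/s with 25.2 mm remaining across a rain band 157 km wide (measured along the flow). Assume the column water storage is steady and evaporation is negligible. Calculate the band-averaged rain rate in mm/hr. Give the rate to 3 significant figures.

R ≈ 4.42 mm/hr

Column moisture flux per unit crosswind length is F = V × PW.
Inflow: F_in = 9.3 × 37.1 = 345.03 mm·m/s
Outflow: F_out = 6.04 × 25.2 = 152.208 mm·m/s
Steady-state rate R = (F_in − F_out)/L = (345.03 − 152.208) / 157000 m = 1.228e-03 mm/s.
R = 1.228e-03 × 3600 = 4.42 mm/hr.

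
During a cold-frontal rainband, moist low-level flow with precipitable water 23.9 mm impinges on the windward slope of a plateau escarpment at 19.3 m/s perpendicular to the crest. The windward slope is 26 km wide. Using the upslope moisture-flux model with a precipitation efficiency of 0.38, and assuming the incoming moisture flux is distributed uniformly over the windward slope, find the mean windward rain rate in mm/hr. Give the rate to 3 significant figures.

Incoming column moisture flux per unit ridge length: F = V × PW = 19.3 × 23.9 = 461.27 mm·m/s.
Spread over the 26 km slope with efficiency ε = 0.38: R = ε·F/W = 0.38 × 461.27 / 26000 m = 6.742e-03 mm/s.
R = 6.742e-03 × 3600 = 24.3 mm/hr.

R ≈ 24.3 mm/hr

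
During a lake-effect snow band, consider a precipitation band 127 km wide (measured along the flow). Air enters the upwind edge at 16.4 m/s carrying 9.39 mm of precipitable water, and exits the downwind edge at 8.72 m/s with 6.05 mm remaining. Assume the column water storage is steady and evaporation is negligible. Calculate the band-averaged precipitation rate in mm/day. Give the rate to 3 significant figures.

Column moisture flux per unit crosswind length is F = V × PW.
Inflow: F_in = 16.4 × 9.39 = 153.996 mm·m/s
Outflow: F_out = 8.72 × 6.05 = 52.756 mm·m/s
Steady-state rate R = (F_in − F_out)/L = (153.996 − 52.756) / 127000 m = 7.972e-04 mm/s.
R = 7.972e-04 × 3600 × 24 = 68.9 mm/day.

R ≈ 68.9 mm/day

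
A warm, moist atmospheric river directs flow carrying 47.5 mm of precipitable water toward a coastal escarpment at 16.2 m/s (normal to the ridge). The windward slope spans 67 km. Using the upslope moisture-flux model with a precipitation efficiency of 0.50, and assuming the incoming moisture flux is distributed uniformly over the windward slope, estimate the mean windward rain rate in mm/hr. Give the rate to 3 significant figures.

Incoming column moisture flux per unit ridge length: F = V × PW = 16.2 × 47.5 = 769.5 mm·m/s.
Spread over the 67 km slope with efficiency ε = 0.50: R = ε·F/W = 0.50 × 769.5 / 67000 m = 5.743e-03 mm/s.
R = 5.743e-03 × 3600 = 20.7 mm/hr.

R ≈ 20.7 mm/hr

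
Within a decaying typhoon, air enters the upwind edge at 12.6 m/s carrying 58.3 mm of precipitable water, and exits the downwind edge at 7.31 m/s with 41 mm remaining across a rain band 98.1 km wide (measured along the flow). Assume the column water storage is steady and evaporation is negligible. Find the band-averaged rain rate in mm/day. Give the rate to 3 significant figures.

Column moisture flux per unit crosswind length is F = V × PW.
Inflow: F_in = 12.6 × 58.3 = 734.58 mm·m/s
Outflow: F_out = 7.31 × 41 = 299.71 mm·m/s
Steady-state rate R = (F_in − F_out)/L = (734.58 − 299.71) / 98100 m = 4.433e-03 mm/s.
R = 4.433e-03 × 3600 × 24 = 383 mm/day.

R ≈ 383 mm/day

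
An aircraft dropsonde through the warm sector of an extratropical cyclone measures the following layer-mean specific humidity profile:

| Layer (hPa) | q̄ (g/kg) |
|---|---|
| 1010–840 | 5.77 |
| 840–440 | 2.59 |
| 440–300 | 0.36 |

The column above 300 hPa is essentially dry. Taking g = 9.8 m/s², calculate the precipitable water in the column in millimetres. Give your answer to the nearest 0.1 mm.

Precipitable water is the column-integrated vapour mass per unit area: PW = (1/g) Σ q̄ Δp, with q in kg/kg and Δp in Pa (1 kg/m² of water = 1 mm).
Layer 1010–840 hPa: Δp = 170 hPa = 17000 Pa, q̄ = 0.00577 kg/kg → 0.00577 × 17000 / 9.8 = 10.01 mm
Layer 840–440 hPa: Δp = 400 hPa = 40000 Pa, q̄ = 0.00259 kg/kg → 0.00259 × 40000 / 9.8 = 10.57 mm
Layer 440–300 hPa: Δp = 140 hPa = 14000 Pa, q̄ = 0.00036 kg/kg → 0.00036 × 14000 / 9.8 = 0.51 mm
PW = 10.01 + 10.57 + 0.51 = 21.09 ≈ 21.1 mm.

PW ≈ 21.1 mm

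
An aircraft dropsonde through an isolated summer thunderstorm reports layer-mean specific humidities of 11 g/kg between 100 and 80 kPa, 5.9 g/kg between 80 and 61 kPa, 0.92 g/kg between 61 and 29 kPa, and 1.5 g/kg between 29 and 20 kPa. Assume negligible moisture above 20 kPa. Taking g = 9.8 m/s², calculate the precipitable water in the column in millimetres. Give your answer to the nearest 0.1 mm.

PW ≈ 38.3 mm

Precipitable water is the column-integrated vapour mass per unit area: PW = (1/g) Σ q̄ Δp, with q in kg/kg and Δp in Pa (1 kg/m² of water = 1 mm).
Layer 100–80 kPa: Δp = 200 hPa = 20000 Pa, q̄ = 0.011 kg/kg → 0.011 × 20000 / 9.8 = 22.45 mm
Layer 80–61 kPa: Δp = 190 hPa = 19000 Pa, q̄ = 0.0059 kg/kg → 0.0059 × 19000 / 9.8 = 11.44 mm
Layer 61–29 kPa: Δp = 320 hPa = 32000 Pa, q̄ = 0.00092 kg/kg → 0.00092 × 32000 / 9.8 = 3.00 mm
Layer 29–20 kPa: Δp = 90 hPa = 9000 Pa, q̄ = 0.0015 kg/kg → 0.0015 × 9000 / 9.8 = 1.38 mm
PW = 22.45 + 11.44 + 3.00 + 1.38 = 38.27 ≈ 38.3 mm.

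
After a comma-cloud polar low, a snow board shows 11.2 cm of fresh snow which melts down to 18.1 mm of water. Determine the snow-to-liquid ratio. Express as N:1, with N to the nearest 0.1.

ratio ≈ 6.2

Ratio = snow depth / SWE = 112 mm / 18.1 mm = 6.2, i.e. 6.2:1.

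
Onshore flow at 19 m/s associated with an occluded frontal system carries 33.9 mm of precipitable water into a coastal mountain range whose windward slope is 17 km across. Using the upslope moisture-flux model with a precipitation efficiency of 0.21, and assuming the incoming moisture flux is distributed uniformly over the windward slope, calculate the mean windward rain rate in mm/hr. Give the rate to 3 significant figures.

Incoming column moisture flux per unit ridge length: F = V × PW = 19 × 33.9 = 644.1 mm·m/s.
Spread over the 17 km slope with efficiency ε = 0.21: R = ε·F/W = 0.21 × 644.1 / 17000 m = 7.957e-03 mm/s.
R = 7.957e-03 × 3600 = 28.6 mm/hr.

R ≈ 28.6 mm/hr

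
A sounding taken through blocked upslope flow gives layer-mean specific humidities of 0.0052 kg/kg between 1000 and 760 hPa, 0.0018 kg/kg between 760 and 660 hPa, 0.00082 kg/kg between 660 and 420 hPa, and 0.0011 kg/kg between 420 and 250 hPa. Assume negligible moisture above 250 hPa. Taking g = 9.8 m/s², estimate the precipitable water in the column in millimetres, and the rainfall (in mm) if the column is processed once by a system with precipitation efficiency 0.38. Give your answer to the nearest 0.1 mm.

Precipitable water is the column-integrated vapour mass per unit area: PW = (1/g) Σ q̄ Δp, with q in kg/kg and Δp in Pa (1 kg/m² of water = 1 mm).
Layer 1000–760 hPa: Δp = 240 hPa = 24000 Pa, q̄ = 0.0052 kg/kg → 0.0052 × 24000 / 9.8 = 12.73 mm
Layer 760–660 hPa: Δp = 100 hPa = 10000 Pa, q̄ = 0.0018 kg/kg → 0.0018 × 10000 / 9.8 = 1.84 mm
Layer 660–420 hPa: Δp = 240 hPa = 24000 Pa, q̄ = 0.00082 kg/kg → 0.00082 × 24000 / 9.8 = 2.01 mm
Layer 420–250 hPa: Δp = 170 hPa = 17000 Pa, q̄ = 0.0011 kg/kg → 0.0011 × 17000 / 9.8 = 1.91 mm
PW = 12.73 + 1.84 + 2.01 + 1.91 = 18.49 ≈ 18.5 mm.
Rainfall = ε × PW = 0.38 × 18.5 = 7.0 mm.

PW ≈ 18.5 mm; rainfall ≈ 7.0 mm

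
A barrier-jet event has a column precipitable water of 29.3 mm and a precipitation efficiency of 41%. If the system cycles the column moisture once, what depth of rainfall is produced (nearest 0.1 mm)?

rainfall ≈ 12.0 mm

Rainfall = ε × PW = 0.41 × 29.3 = 12.0 mm.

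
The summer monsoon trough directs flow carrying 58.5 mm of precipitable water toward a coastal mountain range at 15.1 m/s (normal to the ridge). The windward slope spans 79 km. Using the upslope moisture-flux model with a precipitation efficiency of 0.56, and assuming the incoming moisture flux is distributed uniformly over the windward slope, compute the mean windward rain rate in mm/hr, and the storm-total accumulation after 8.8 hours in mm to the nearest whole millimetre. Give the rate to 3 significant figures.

Incoming column moisture flux per unit ridge length: F = V × PW = 15.1 × 58.5 = 883.35 mm·m/s.
Spread over the 79 km slope with efficiency ε = 0.56: R = ε·F/W = 0.56 × 883.35 / 79000 m = 6.262e-03 mm/s.
R = 6.262e-03 × 3600 = 22.5 mm/hr.
Over 8.8 h: total = 22.5 × 8.8 = 198 mm.

R ≈ 22.5 mm/hr; total ≈ 198 mm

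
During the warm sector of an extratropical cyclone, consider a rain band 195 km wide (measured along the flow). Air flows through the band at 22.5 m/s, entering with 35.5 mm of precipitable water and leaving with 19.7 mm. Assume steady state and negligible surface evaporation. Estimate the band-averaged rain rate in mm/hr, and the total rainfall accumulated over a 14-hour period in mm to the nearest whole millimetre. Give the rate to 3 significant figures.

Column moisture flux per unit crosswind length is F = V × PW.
Inflow: F_in = 22.5 × 35.5 = 798.75 mm·m/s
Outflow: F_out = 22.5 × 19.7 = 443.25 mm·m/s
Steady-state rate R = (F_in − F_out)/L = (798.75 − 443.25) / 195000 m = 1.823e-03 mm/s.
R = 1.823e-03 × 3600 = 6.56 mm/hr.
Over 14 h: total = 6.56 × 14 = 91.84 ≈ 92 mm.

R ≈ 6.56 mm/hr; total ≈ 92 mm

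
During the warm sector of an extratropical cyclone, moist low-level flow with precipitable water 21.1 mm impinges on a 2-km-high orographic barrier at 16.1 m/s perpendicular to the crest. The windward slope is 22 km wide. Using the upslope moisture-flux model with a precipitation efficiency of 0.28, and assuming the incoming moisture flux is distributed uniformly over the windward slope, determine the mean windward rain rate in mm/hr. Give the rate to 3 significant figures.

Incoming column moisture flux per unit ridge length: F = V × PW = 16.1 × 21.1 = 339.71 mm·m/s.
Spread over the 22 km slope with efficiency ε = 0.28: R = ε·F/W = 0.28 × 339.71 / 22000 m = 4.324e-03 mm/s.
R = 4.324e-03 × 3600 = 15.6 mm/hr.

R ≈ 15.6 mm/hr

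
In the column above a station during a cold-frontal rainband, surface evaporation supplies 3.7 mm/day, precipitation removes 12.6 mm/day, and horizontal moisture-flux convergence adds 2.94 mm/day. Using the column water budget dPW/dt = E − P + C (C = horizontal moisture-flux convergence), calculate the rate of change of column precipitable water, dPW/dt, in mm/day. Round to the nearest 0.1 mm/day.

dPW/dt ≈ -6.0 mm/day

dPW/dt = E − P + C = 3.7 − 12.6 + (2.94) = -6.0 mm/day.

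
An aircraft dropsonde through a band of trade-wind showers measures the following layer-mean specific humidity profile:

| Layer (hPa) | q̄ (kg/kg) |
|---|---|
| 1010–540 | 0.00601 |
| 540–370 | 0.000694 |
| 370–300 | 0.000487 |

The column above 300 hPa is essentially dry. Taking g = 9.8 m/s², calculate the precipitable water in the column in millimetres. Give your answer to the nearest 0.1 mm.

PW ≈ 30.4 mm

Precipitable water is the column-integrated vapour mass per unit area: PW = (1/g) Σ q̄ Δp, with q in kg/kg and Δp in Pa (1 kg/m² of water = 1 mm).
Layer 1010–540 hPa: Δp = 470 hPa = 47000 Pa, q̄ = 0.00601 kg/kg → 0.00601 × 47000 / 9.8 = 28.82 mm
Layer 540–370 hPa: Δp = 170 hPa = 17000 Pa, q̄ = 0.000694 kg/kg → 0.000694 × 17000 / 9.8 = 1.20 mm
Layer 370–300 hPa: Δp = 70 hPa = 7000 Pa, q̄ = 0.000487 kg/kg → 0.000487 × 7000 / 9.8 = 0.35 mm
PW = 28.82 + 1.20 + 0.35 = 30.37 ≈ 30.4 mm.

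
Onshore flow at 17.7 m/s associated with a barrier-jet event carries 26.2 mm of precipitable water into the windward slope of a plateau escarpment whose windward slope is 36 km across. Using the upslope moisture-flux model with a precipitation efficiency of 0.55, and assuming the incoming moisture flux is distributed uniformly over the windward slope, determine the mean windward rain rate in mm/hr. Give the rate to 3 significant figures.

R ≈ 25.5 mm/hr

Incoming column moisture flux per unit ridge length: F = V × PW = 17.7 × 26.2 = 463.74 mm·m/s.
Spread over the 36 km slope with efficiency ε = 0.55: R = ε·F/W = 0.55 × 463.74 / 36000 m = 7.085e-03 mm/s.
R = 7.085e-03 × 3600 = 25.5 mm/hr.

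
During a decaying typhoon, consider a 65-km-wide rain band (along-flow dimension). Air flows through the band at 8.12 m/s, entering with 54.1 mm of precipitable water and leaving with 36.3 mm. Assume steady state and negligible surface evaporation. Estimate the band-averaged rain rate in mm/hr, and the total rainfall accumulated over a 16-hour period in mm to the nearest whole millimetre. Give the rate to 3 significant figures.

R ≈ 8.01 mm/hr; total ≈ 128 mm

Column moisture flux per unit crosswind length is F = V × PW.
Inflow: F_in = 8.12 × 54.1 = 439.292 mm·m/s
Outflow: F_out = 8.12 × 36.3 = 294.756 mm·m/s
Steady-state rate R = (F_in − F_out)/L = (439.292 − 294.756) / 65000 m = 2.224e-03 mm/s.
R = 2.224e-03 × 3600 = 8.01 mm/hr.
Over 16 h: total = 8.01 × 16 = 128.16 ≈ 128 mm.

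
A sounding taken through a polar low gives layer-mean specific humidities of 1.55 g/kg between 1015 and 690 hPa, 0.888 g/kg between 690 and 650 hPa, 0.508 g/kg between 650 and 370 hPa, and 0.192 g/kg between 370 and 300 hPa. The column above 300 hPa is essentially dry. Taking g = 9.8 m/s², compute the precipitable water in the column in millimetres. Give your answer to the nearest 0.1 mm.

Precipitable water is the column-integrated vapour mass per unit area: PW = (1/g) Σ q̄ Δp, with q in kg/kg and Δp in Pa (1 kg/m² of water = 1 mm).
Layer 1015–690 hPa: Δp = 325 hPa = 32500 Pa, q̄ = 0.00155 kg/kg → 0.00155 × 32500 / 9.8 = 5.14 mm
Layer 690–650 hPa: Δp = 40 hPa = 4000 Pa, q̄ = 0.000888 kg/kg → 0.000888 × 4000 / 9.8 = 0.36 mm
Layer 650–370 hPa: Δp = 280 hPa = 28000 Pa, q̄ = 0.000508 kg/kg → 0.000508 × 28000 / 9.8 = 1.45 mm
Layer 370–300 hPa: Δp = 70 hPa = 7000 Pa, q̄ = 0.000192 kg/kg → 0.000192 × 7000 / 9.8 = 0.14 mm
PW = 5.14 + 0.36 + 1.45 + 0.14 = 7.09 ≈ 7.1 mm.

PW ≈ 7.1 mm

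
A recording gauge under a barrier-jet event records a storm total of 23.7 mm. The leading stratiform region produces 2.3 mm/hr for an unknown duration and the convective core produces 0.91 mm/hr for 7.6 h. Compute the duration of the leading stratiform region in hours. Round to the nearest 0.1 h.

duration ≈ 7.3 h

Known phases: 0.91 × 7.6 = 6.916 mm.
Remaining depth = 23.7 − 6.916 = 16.784 mm.
Duration = 16.784 / 2.3 = 7.3 h.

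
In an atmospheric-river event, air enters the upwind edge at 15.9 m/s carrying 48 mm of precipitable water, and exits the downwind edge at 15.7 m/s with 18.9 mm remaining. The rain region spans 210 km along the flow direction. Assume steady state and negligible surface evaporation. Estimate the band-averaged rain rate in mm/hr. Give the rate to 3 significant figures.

R ≈ 8.00 mm/hr

Column moisture flux per unit crosswind length is F = V × PW.
Inflow: F_in = 15.9 × 48 = 763.2 mm·m/s
Outflow: F_out = 15.7 × 18.9 = 296.73 mm·m/s
Steady-state rate R = (F_in − F_out)/L = (763.2 − 296.73) / 210000 m = 2.221e-03 mm/s.
R = 2.221e-03 × 3600 = 8.00 mm/hr.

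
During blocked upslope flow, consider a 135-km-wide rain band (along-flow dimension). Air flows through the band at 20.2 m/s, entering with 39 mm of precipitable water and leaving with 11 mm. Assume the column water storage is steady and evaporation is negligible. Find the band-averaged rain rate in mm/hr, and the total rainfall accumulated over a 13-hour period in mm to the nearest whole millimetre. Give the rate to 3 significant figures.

R ≈ 15.1 mm/hr; total ≈ 196 mm

Column moisture flux per unit crosswind length is F = V × PW.
Inflow: F_in = 20.2 × 39 = 787.8 mm·m/s
Outflow: F_out = 20.2 × 11 = 222.2 mm·m/s
Steady-state rate R = (F_in − F_out)/L = (787.8 − 222.2) / 135000 m = 4.190e-03 mm/s.
R = 4.190e-03 × 3600 = 15.1 mm/hr.
Over 13 h: total = 15.1 × 13 = 196.3 ≈ 196 mm.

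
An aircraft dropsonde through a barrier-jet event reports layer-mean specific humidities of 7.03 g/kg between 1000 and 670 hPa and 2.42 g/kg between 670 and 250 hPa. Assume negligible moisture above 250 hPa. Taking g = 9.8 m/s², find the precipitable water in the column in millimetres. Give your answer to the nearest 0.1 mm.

PW ≈ 34.0 mm

Precipitable water is the column-integrated vapour mass per unit area: PW = (1/g) Σ q̄ Δp, with q in kg/kg and Δp in Pa (1 kg/m² of water = 1 mm).
Layer 1000–670 hPa: Δp = 330 hPa = 33000 Pa, q̄ = 0.00703 kg/kg → 0.00703 × 33000 / 9.8 = 23.67 mm
Layer 670–250 hPa: Δp = 420 hPa = 42000 Pa, q̄ = 0.00242 kg/kg → 0.00242 × 42000 / 9.8 = 10.37 mm
PW = 23.67 + 10.37 = 34.04 ≈ 34.0 mm.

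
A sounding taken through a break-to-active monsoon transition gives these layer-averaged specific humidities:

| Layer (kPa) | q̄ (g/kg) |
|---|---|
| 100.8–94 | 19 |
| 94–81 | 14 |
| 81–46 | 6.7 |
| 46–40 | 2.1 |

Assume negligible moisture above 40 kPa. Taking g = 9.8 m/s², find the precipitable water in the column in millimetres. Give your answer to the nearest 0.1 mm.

Precipitable water is the column-integrated vapour mass per unit area: PW = (1/g) Σ q̄ Δp, with q in kg/kg and Δp in Pa (1 kg/m² of water = 1 mm).
Layer 100.8–94 kPa: Δp = 68 hPa = 6800 Pa, q̄ = 0.019 kg/kg → 0.019 × 6800 / 9.8 = 13.18 mm
Layer 94–81 kPa: Δp = 130 hPa = 13000 Pa, q̄ = 0.014 kg/kg → 0.014 × 13000 / 9.8 = 18.57 mm
Layer 81–46 kPa: Δp = 350 hPa = 35000 Pa, q̄ = 0.0067 kg/kg → 0.0067 × 35000 / 9.8 = 23.93 mm
Layer 46–40 kPa: Δp = 60 hPa = 6000 Pa, q̄ = 0.0021 kg/kg → 0.0021 × 6000 / 9.8 = 1.29 mm
PW = 13.18 + 18.57 + 23.93 + 1.29 = 56.97 ≈ 57.0 mm.

PW ≈ 57.0 mm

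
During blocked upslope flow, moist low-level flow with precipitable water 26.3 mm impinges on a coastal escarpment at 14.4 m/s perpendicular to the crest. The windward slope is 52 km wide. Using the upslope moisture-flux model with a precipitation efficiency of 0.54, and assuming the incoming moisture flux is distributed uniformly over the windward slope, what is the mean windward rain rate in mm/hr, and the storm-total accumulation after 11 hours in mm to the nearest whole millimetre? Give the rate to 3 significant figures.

Incoming column moisture flux per unit ridge length: F = V × PW = 14.4 × 26.3 = 378.72 mm·m/s.
Spread over the 52 km slope with efficiency ε = 0.54: R = ε·F/W = 0.54 × 378.72 / 52000 m = 3.933e-03 mm/s.
R = 3.933e-03 × 3600 = 14.2 mm/hr.
Over 11 h: total = 14.2 × 11 = 156.2 ≈ 156 mm.

R ≈ 14.2 mm/hr; total ≈ 156 mm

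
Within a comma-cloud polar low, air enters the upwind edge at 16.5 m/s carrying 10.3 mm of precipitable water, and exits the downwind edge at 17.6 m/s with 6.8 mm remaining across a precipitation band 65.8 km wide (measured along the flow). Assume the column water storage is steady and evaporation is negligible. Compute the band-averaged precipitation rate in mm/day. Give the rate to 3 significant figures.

R ≈ 66.0 mm/day

Column moisture flux per unit crosswind length is F = V × PW.
Inflow: F_in = 16.5 × 10.3 = 169.95 mm·m/s
Outflow: F_out = 17.6 × 6.8 = 119.68 mm·m/s
Steady-state rate R = (F_in − F_out)/L = (169.95 − 119.68) / 65800 m = 7.640e-04 mm/s.
R = 7.640e-04 × 3600 × 24 = 66.0 mm/day.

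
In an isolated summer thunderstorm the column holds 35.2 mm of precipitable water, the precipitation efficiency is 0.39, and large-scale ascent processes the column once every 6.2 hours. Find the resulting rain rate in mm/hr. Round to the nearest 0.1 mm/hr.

R ≈ 2.2 mm/hr

Each overturning extracts ε × PW = 0.39 × 35.2 = 13.728 mm.
Rate = ε·PW / τ = 13.728 / 6.2 h = 2.2 mm/hr.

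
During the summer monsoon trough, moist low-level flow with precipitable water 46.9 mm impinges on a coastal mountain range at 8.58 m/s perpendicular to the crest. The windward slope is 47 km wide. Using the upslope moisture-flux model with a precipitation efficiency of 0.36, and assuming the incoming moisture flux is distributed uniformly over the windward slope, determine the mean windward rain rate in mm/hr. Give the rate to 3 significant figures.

R ≈ 11.1 mm/hr

Incoming column moisture flux per unit ridge length: F = V × PW = 8.58 × 46.9 = 402.402 mm·m/s.
Spread over the 47 km slope with efficiency ε = 0.36: R = ε·F/W = 0.36 × 402.402 / 47000 m = 3.082e-03 mm/s.
R = 3.082e-03 × 3600 = 11.1 mm/hr.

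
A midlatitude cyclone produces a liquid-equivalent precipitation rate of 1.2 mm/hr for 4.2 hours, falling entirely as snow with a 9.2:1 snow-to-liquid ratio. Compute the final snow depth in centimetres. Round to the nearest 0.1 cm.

Liquid-equivalent depth = 1.2 × 4.2 = 5.04 mm.
Snow depth = 5.04 mm × 9.2 = 46.368 mm = 4.6 cm.

snow depth ≈ 4.6 cm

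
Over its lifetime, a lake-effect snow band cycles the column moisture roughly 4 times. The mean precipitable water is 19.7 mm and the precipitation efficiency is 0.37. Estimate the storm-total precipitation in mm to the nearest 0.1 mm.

Each cycle deposits ε × PW = 0.37 × 19.7 = 7.289 mm.
Over 4 cycles: 4 × 7.289 = 29.2 mm.

precipitation ≈ 29.2 mm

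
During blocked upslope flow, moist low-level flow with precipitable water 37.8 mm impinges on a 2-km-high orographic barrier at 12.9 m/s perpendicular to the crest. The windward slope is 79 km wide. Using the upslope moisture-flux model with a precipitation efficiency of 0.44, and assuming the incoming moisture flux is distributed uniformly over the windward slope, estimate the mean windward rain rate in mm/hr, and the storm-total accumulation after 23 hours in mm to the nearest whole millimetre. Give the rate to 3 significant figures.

Incoming column moisture flux per unit ridge length: F = V × PW = 12.9 × 37.8 = 487.62 mm·m/s.
Spread over the 79 km slope with efficiency ε = 0.44: R = ε·F/W = 0.44 × 487.62 / 79000 m = 2.716e-03 mm/s.
R = 2.716e-03 × 3600 = 9.78 mm/hr.
Over 23 h: total = 9.78 × 23 = 224.94 ≈ 225 mm.

R ≈ 9.78 mm/hr; total ≈ 225 mm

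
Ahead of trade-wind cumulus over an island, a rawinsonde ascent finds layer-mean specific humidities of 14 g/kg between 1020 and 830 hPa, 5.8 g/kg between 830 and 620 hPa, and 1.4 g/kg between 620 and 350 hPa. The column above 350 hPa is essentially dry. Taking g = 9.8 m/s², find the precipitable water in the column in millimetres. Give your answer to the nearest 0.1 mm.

PW ≈ 43.4 mm

Precipitable water is the column-integrated vapour mass per unit area: PW = (1/g) Σ q̄ Δp, with q in kg/kg and Δp in Pa (1 kg/m² of water = 1 mm).
Layer 1020–830 hPa: Δp = 190 hPa = 19000 Pa, q̄ = 0.014 kg/kg → 0.014 × 19000 / 9.8 = 27.14 mm
Layer 830–620 hPa: Δp = 210 hPa = 21000 Pa, q̄ = 0.0058 kg/kg → 0.0058 × 21000 / 9.8 = 12.43 mm
Layer 620–350 hPa: Δp = 270 hPa = 27000 Pa, q̄ = 0.0014 kg/kg → 0.0014 × 27000 / 9.8 = 3.86 mm
PW = 27.14 + 12.43 + 3.86 = 43.43 ≈ 43.4 mm.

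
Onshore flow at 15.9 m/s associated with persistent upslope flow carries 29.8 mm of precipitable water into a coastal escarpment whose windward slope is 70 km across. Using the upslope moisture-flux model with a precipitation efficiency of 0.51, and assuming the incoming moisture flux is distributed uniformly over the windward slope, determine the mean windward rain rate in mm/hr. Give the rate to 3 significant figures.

Incoming column moisture flux per unit ridge length: F = V × PW = 15.9 × 29.8 = 473.82 mm·m/s.
Spread over the 70 km slope with efficiency ε = 0.51: R = ε·F/W = 0.51 × 473.82 / 70000 m = 3.452e-03 mm/s.
R = 3.452e-03 × 3600 = 12.4 mm/hr.

R ≈ 12.4 mm/hr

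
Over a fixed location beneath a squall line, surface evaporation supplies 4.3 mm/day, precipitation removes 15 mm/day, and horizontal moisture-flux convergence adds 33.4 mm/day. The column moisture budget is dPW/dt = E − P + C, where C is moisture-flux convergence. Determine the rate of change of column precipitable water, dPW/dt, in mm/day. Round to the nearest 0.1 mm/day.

dPW/dt = E − P + C = 4.3 − 15 + (33.4) = 22.7 mm/day.

dPW/dt ≈ 22.7 mm/day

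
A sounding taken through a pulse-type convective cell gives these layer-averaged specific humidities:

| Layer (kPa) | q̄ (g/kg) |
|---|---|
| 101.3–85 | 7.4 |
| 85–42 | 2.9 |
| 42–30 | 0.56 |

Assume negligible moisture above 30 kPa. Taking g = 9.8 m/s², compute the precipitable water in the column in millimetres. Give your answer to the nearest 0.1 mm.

Precipitable water is the column-integrated vapour mass per unit area: PW = (1/g) Σ q̄ Δp, with q in kg/kg and Δp in Pa (1 kg/m² of water = 1 mm).
Layer 101.3–85 kPa: Δp = 163 hPa = 16300 Pa, q̄ = 0.0074 kg/kg → 0.0074 × 16300 / 9.8 = 12.31 mm
Layer 85–42 kPa: Δp = 430 hPa = 43000 Pa, q̄ = 0.0029 kg/kg → 0.0029 × 43000 / 9.8 = 12.72 mm
Layer 42–30 kPa: Δp = 120 hPa = 12000 Pa, q̄ = 0.00056 kg/kg → 0.00056 × 12000 / 9.8 = 0.69 mm
PW = 12.31 + 12.72 + 0.69 = 25.72 ≈ 25.7 mm.

PW ≈ 25.7 mm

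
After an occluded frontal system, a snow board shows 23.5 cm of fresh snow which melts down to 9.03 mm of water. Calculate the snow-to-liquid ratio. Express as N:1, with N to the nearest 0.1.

Ratio = snow depth / SWE = 235 mm / 9.03 mm = 26.0, i.e. 26.0:1.

ratio ≈ 26.0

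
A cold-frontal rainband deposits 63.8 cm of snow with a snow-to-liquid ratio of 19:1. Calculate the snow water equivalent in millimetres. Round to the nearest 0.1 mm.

SWE = snow depth / ratio = 63.8 cm / 19 = 3.358 cm = 33.6 mm.

SWE ≈ 33.6 mm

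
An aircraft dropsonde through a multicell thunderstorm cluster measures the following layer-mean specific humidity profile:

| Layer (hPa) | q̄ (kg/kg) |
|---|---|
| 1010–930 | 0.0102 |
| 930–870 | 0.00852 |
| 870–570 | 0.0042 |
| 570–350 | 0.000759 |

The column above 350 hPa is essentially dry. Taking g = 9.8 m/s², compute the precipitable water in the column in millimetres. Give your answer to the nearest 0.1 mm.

Precipitable water is the column-integrated vapour mass per unit area: PW = (1/g) Σ q̄ Δp, with q in kg/kg and Δp in Pa (1 kg/m² of water = 1 mm).
Layer 1010–930 hPa: Δp = 80 hPa = 8000 Pa, q̄ = 0.0102 kg/kg → 0.0102 × 8000 / 9.8 = 8.33 mm
Layer 930–870 hPa: Δp = 60 hPa = 6000 Pa, q̄ = 0.00852 kg/kg → 0.00852 × 6000 / 9.8 = 5.22 mm
Layer 870–570 hPa: Δp = 300 hPa = 30000 Pa, q̄ = 0.0042 kg/kg → 0.0042 × 30000 / 9.8 = 12.86 mm
Layer 570–350 hPa: Δp = 220 hPa = 22000 Pa, q̄ = 0.000759 kg/kg → 0.000759 × 22000 / 9.8 = 1.70 mm
PW = 8.33 + 5.22 + 12.86 + 1.70 = 28.11 ≈ 28.1 mm.

PW ≈ 28.1 mm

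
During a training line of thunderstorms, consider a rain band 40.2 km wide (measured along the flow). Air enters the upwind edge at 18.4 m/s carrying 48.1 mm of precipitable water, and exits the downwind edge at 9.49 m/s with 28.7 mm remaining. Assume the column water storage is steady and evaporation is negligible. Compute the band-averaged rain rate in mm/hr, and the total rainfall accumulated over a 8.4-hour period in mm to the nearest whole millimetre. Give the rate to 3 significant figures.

Column moisture flux per unit crosswind length is F = V × PW.
Inflow: F_in = 18.4 × 48.1 = 885.04 mm·m/s
Outflow: F_out = 9.49 × 28.7 = 272.363 mm·m/s
Steady-state rate R = (F_in − F_out)/L = (885.04 − 272.363) / 40200 m = 1.524e-02 mm/s.
R = 1.524e-02 × 3600 = 54.9 mm/hr.
Over 8.4 h: total = 54.9 × 8.4 = 461.16 ≈ 461 mm.

R ≈ 54.9 mm/hr; total ≈ 461 mm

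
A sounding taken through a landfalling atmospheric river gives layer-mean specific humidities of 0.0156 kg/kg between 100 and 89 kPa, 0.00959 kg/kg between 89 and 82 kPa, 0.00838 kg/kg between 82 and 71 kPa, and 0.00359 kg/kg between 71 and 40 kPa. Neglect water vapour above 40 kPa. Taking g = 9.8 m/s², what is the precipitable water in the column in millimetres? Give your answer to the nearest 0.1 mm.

Precipitable water is the column-integrated vapour mass per unit area: PW = (1/g) Σ q̄ Δp, with q in kg/kg and Δp in Pa (1 kg/m² of water = 1 mm).
Layer 100–89 kPa: Δp = 110 hPa = 11000 Pa, q̄ = 0.0156 kg/kg → 0.0156 × 11000 / 9.8 = 17.51 mm
Layer 89–82 kPa: Δp = 70 hPa = 7000 Pa, q̄ = 0.00959 kg/kg → 0.00959 × 7000 / 9.8 = 6.85 mm
Layer 82–71 kPa: Δp = 110 hPa = 11000 Pa, q̄ = 0.00838 kg/kg → 0.00838 × 11000 / 9.8 = 9.41 mm
Layer 71–40 kPa: Δp = 310 hPa = 31000 Pa, q̄ = 0.00359 kg/kg → 0.00359 × 31000 / 9.8 = 11.36 mm
PW = 17.51 + 6.85 + 9.41 + 11.36 = 45.13 ≈ 45.1 mm.

PW ≈ 45.1 mm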